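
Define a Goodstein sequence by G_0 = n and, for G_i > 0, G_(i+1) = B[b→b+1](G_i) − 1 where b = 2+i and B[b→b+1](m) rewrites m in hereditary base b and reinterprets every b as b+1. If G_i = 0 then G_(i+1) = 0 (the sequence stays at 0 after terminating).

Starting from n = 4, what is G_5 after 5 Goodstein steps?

4 —HB2→ 2^2 —bump→ 3^3 = 27 —(−1)→ 26
26 —HB3→ 2·3^2 + 2·3 + 2 —bump→ 2·4^2 + 2·4 + 2 = 42 —(−1)→ 41
41 —HB4→ 2·4^2 + 2·4 + 1 —bump→ 2·5^2 + 2·5 + 1 = 61 —(−1)→ 60
60 —HB5→ 2·5^2 + 2·5 —bump→ 2·6^2 + 2·6 = 84 —(−1)→ 83
83 —HB6→ 2·6^2 + 6 + 5 —bump→ 2·7^2 + 7 + 5 = 110 —(−1)→ 109
109 —HB7→ 2·7^2 + 7 + 4 —bump→ 2·8^2 + 8 + 4 = 140 —(−1)→ 139

109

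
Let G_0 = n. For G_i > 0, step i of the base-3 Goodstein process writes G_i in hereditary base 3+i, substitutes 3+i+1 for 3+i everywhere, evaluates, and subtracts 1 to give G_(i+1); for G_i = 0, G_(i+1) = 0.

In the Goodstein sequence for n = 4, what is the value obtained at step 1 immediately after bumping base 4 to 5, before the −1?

5

base 3: 4 = 3 + 1; at 4: 4 + 1 = 5; next = 4
base 4: 4 = 4; at 5: 5 = 5; next = 4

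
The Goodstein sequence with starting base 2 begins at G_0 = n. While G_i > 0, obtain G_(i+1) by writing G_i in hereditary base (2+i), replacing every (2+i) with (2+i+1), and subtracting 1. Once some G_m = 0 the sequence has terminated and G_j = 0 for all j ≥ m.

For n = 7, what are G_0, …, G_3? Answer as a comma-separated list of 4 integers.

7, 30, 259, 3127

step 0: 7 = 2^2 + 2 + 1; sub 3 for 2: 3^3 + 3 + 1; = 31; G_1 = 31−1 = 30
step 1: 30 = 3^3 + 3; sub 4 for 3: 4^4 + 4; = 260; G_2 = 260−1 = 259
step 2: 259 = 4^4 + 3; sub 5 for 4: 5^5 + 3; = 3128; G_3 = 3128−1 = 3127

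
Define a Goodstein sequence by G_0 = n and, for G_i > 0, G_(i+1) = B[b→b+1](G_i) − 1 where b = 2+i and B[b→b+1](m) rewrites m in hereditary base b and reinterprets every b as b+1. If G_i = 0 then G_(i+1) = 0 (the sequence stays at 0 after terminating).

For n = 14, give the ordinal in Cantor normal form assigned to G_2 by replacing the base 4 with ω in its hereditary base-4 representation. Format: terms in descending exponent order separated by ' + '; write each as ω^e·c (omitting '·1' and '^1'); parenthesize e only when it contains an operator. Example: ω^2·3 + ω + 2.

ω^(ω + 1) + ω^ω + 1

14 —HB2→ 2^(2 + 1) + 2^2 + 2 —bump→ 3^(3 + 1) + 3^3 + 3 = 111 —(−1)→ 110
110 —HB3→ 3^(3 + 1) + 3^3 + 2 —bump→ 4^(4 + 1) + 4^4 + 2 = 1282 —(−1)→ 1281
1281 —HB4→ 4^(4 + 1) + 4^4 + 1 —bump→ 5^(5 + 1) + 5^5 + 1 = 18751 —(−1)→ 18750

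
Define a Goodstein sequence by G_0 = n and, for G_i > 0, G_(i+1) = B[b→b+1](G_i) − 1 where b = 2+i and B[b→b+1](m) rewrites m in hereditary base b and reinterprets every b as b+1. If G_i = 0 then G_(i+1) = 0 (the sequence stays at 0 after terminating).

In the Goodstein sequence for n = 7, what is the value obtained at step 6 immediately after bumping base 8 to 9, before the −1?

base 2: 7 = 2^2 + 2 + 1; at 3: 3^3 + 3 + 1 = 31; next = 30
base 3: 30 = 3^3 + 3; at 4: 4^4 + 4 = 260; next = 259
base 4: 259 = 4^4 + 3; at 5: 5^5 + 3 = 3128; next = 3127
base 5: 3127 = 5^5 + 2; at 6: 6^6 + 2 = 46658; next = 46657
base 6: 46657 = 6^6 + 1; at 7: 7^7 + 1 = 823544; next = 823543
base 7: 823543 = 7^7; at 8: 8^8 = 16777216; next = 16777215

37665880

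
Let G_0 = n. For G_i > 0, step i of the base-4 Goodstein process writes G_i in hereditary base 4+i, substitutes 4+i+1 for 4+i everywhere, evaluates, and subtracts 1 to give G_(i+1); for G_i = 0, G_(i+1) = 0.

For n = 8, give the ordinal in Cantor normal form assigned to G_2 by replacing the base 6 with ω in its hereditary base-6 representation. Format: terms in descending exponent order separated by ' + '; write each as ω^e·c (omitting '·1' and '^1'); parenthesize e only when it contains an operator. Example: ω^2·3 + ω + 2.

ω + 3

G_0 = 8. HB_4(8) = 2·4. Bump = 10. G_1 = 9.
G_1 = 9. HB_5(9) = 5 + 4. Bump = 10. G_2 = 9.
G_2 = 9. HB_6(9) = 6 + 3. Bump = 10. G_3 = 9.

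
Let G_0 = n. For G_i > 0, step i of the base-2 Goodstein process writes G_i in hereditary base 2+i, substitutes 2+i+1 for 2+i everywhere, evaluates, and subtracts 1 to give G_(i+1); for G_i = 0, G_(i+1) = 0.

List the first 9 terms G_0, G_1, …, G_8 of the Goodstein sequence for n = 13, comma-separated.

13, 108, 1279, 16092, 280711, 5765998, 134219479, 3486786855, 100000003325

G_0=13  [base 2] 2^(2 + 1) + 2^2 + 1  →[2↦3]→  3^(3 + 1) + 3^3 + 1 = 109  −1 ⇒ G_1=108
G_1=108  [base 3] 3^(3 + 1) + 3^3  →[3↦4]→  4^(4 + 1) + 4^4 = 1280  −1 ⇒ G_2=1279
G_2=1279  [base 4] 4^(4 + 1) + 3·4^3 + 3·4^2 + 3·4 + 3  →[4↦5]→  5^(5 + 1) + 3·5^3 + 3·5^2 + 3·5 + 3 = 16093  −1 ⇒ G_3=16092
G_3=16092  [base 5] 5^(5 + 1) + 3·5^3 + 3·5^2 + 3·5 + 2  →[5↦6]→  6^(6 + 1) + 3·6^3 + 3·6^2 + 3·6 + 2 = 280712  −1 ⇒ G_4=280711
G_4=280711  [base 6] 6^(6 + 1) + 3·6^3 + 3·6^2 + 3·6 + 1  →[6↦7]→  7^(7 + 1) + 3·7^3 + 3·7^2 + 3·7 + 1 = 5765999  −1 ⇒ G_5=5765998
G_5=5765998  [base 7] 7^(7 + 1) + 3·7^3 + 3·7^2 + 3·7  →[7↦8]→  8^(8 + 1) + 3·8^3 + 3·8^2 + 3·8 = 134219480  −1 ⇒ G_6=134219479
G_6=134219479  [base 8] 8^(8 + 1) + 3·8^3 + 3·8^2 + 2·8 + 7  →[8↦9]→  9^(9 + 1) + 3·9^3 + 3·9^2 + 2·9 + 7 = 3486786856  −1 ⇒ G_7=3486786855
G_7=3486786855  [base 9] 9^(9 + 1) + 3·9^3 + 3·9^2 + 2·9 + 6  →[9↦10]→  10^(10 + 1) + 3·10^3 + 3·10^2 + 2·10 + 6 = 100000003326  −1 ⇒ G_8=100000003325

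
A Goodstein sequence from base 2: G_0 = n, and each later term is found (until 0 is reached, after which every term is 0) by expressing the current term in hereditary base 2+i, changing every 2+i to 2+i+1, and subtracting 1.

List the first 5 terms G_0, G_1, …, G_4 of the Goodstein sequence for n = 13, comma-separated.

G_0 = 13. HB_2(13) = 2^(2 + 1) + 2^2 + 1. Bump = 109. G_1 = 108.
G_1 = 108. HB_3(108) = 3^(3 + 1) + 3^3. Bump = 1280. G_2 = 1279.
G_2 = 1279. HB_4(1279) = 4^(4 + 1) + 3·4^3 + 3·4^2 + 3·4 + 3. Bump = 16093. G_3 = 16092.
G_3 = 16092. HB_5(16092) = 5^(5 + 1) + 3·5^3 + 3·5^2 + 3·5 + 2. Bump = 280712. G_4 = 280711.

13, 108, 1279, 16092, 280711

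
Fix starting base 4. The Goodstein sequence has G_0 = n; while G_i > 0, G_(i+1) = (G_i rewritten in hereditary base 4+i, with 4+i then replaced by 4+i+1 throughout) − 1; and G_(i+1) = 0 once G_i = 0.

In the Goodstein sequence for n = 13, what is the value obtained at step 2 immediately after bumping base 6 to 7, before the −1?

[0] 13 ≡ 3·4 + 1 (base 4). Lift 5: 16. −1: 15.
[1] 15 ≡ 3·5 (base 5). Lift 6: 18. −1: 17.

19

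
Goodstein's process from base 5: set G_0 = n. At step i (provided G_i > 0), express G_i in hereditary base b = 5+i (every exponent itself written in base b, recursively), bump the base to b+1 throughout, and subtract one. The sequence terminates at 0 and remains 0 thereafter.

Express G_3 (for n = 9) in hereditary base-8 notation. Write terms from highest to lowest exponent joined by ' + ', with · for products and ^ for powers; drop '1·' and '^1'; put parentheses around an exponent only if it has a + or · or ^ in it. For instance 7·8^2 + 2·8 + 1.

8 + 1

(0) 9|_5 = 5 + 4 ↦ 6 + 4|_6 = 10 ⇒ 9
(1) 9|_6 = 6 + 3 ↦ 7 + 3|_7 = 10 ⇒ 9
(2) 9|_7 = 7 + 2 ↦ 8 + 2|_8 = 10 ⇒ 9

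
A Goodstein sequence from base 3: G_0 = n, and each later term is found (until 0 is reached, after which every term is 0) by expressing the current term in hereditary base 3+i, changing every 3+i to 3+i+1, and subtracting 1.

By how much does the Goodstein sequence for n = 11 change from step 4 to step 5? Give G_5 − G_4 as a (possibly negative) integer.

4

(0) 11|_3 = 3^2 + 2 ↦ 4^2 + 2|_4 = 18 ⇒ 17
(1) 17|_4 = 4^2 + 1 ↦ 5^2 + 1|_5 = 26 ⇒ 25
(2) 25|_5 = 5^2 ↦ 6^2|_6 = 36 ⇒ 35
(3) 35|_6 = 5·6 + 5 ↦ 5·7 + 5|_7 = 40 ⇒ 39
(4) 39|_7 = 5·7 + 4 ↦ 5·8 + 4|_8 = 44 ⇒ 43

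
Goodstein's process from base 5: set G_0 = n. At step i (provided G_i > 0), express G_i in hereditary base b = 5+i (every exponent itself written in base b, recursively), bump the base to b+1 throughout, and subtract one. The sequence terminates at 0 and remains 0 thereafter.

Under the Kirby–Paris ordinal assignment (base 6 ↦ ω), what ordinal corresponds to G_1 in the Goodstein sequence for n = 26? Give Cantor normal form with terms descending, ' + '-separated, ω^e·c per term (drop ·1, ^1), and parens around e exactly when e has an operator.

i=0: 26 = 5^2 + 1 (b=5); 5→6: 6^2 + 1 = 37; 37−1 = 36
i=1: 36 = 6^2 (b=6); 6→7: 7^2 = 49; 49−1 = 48

ω^2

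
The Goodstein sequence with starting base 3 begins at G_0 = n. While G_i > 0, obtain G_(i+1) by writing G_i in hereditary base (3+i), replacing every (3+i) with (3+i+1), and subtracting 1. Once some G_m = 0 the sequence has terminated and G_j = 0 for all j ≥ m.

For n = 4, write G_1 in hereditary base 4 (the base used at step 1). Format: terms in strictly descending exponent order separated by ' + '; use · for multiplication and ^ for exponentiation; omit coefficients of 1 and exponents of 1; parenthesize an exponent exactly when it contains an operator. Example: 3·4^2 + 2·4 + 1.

i=0: 4 = 3 + 1 (b=3); 3→4: 4 + 1 = 5; 5−1 = 4
i=1: 4 = 4 (b=4); 4→5: 5 = 5; 5−1 = 4

4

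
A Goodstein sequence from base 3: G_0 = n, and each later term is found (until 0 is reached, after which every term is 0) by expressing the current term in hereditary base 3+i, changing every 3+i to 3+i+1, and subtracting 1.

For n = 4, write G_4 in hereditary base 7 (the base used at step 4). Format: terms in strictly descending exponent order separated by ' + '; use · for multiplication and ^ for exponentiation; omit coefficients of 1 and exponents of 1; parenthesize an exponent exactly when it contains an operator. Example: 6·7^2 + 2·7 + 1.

[0] 4 ≡ 3 + 1 (base 3). Lift 4: 5. −1: 4.
[1] 4 ≡ 4 (base 4). Lift 5: 5. −1: 4.
[2] 4 ≡ 4 (base 5). Lift 6: 4. −1: 3.
[3] 3 ≡ 3 (base 6). Lift 7: 3. −1: 2.
[4] 2 ≡ 2 (base 7). Lift 8: 2. −1: 1.

2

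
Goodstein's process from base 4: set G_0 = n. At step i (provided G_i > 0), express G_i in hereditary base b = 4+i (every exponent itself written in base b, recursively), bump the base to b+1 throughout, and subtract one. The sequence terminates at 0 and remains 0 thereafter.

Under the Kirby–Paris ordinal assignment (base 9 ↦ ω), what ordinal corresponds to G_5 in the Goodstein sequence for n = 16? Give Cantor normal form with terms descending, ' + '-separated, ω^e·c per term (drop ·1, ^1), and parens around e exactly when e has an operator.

ω·4

G_0=16  [base 4] 4^2  →[4↦5]→  5^2 = 25  −1 ⇒ G_1=24
G_1=24  [base 5] 4·5 + 4  →[5↦6]→  4·6 + 4 = 28  −1 ⇒ G_2=27
G_2=27  [base 6] 4·6 + 3  →[6↦7]→  4·7 + 3 = 31  −1 ⇒ G_3=30
G_3=30  [base 7] 4·7 + 2  →[7↦8]→  4·8 + 2 = 34  −1 ⇒ G_4=33
G_4=33  [base 8] 4·8 + 1  →[8↦9]→  4·9 + 1 = 37  −1 ⇒ G_5=36
G_5=36  [base 9] 4·9  →[9↦10]→  4·10 = 40  −1 ⇒ G_6=39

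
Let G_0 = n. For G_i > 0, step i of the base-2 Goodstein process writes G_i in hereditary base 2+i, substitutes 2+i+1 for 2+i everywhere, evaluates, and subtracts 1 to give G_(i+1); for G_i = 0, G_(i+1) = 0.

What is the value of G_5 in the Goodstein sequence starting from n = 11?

5764801

[0] 11 ≡ 2^(2 + 1) + 2 + 1 (base 2). Lift 3: 85. −1: 84.
[1] 84 ≡ 3^(3 + 1) + 3 (base 3). Lift 4: 1028. −1: 1027.
[2] 1027 ≡ 4^(4 + 1) + 3 (base 4). Lift 5: 15628. −1: 15627.
[3] 15627 ≡ 5^(5 + 1) + 2 (base 5). Lift 6: 279938. −1: 279937.
[4] 279937 ≡ 6^(6 + 1) + 1 (base 6). Lift 7: 5764802. −1: 5764801.
[5] 5764801 ≡ 7^(7 + 1) (base 7). Lift 8: 134217728. −1: 134217727.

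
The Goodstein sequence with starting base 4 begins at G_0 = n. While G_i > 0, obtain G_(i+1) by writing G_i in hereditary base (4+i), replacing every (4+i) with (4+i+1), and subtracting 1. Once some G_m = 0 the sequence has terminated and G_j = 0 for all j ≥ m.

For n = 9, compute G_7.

11

[0] 9 ≡ 2·4 + 1 (base 4). Lift 5: 11. −1: 10.
[1] 10 ≡ 2·5 (base 5). Lift 6: 12. −1: 11.
[2] 11 ≡ 6 + 5 (base 6). Lift 7: 12. −1: 11.
[3] 11 ≡ 7 + 4 (base 7). Lift 8: 12. −1: 11.
[4] 11 ≡ 8 + 3 (base 8). Lift 9: 12. −1: 11.
[5] 11 ≡ 9 + 2 (base 9). Lift 10: 12. −1: 11.
[6] 11 ≡ 10 + 1 (base 10). Lift 11: 12. −1: 11.
[7] 11 ≡ 11 (base 11). Lift 12: 12. −1: 11.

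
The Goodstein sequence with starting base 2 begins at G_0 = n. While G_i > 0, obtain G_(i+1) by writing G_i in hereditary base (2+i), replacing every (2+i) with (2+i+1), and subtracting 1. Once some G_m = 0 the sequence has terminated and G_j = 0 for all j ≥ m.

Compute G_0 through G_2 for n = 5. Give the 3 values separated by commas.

5, 27, 255

(0) 5|_2 = 2^2 + 1 ↦ 3^3 + 1|_3 = 28 ⇒ 27
(1) 27|_3 = 3^3 ↦ 4^4|_4 = 256 ⇒ 255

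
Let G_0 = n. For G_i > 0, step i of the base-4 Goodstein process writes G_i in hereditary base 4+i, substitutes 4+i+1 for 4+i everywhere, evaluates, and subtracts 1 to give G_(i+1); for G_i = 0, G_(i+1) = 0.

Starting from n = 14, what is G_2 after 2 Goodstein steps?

base 4: 14 = 3·4 + 2; at 5: 3·5 + 2 = 17; next = 16
base 5: 16 = 3·5 + 1; at 6: 3·6 + 1 = 19; next = 18
base 6: 18 = 3·6; at 7: 3·7 = 21; next = 20

18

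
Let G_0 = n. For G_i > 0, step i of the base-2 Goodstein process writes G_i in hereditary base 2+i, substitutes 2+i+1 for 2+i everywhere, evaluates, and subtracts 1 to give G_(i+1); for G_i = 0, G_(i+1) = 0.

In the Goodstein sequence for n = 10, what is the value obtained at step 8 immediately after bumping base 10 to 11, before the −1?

1426559238831

i=0: 10 = 2^(2 + 1) + 2 (b=2); 2→3: 3^(3 + 1) + 3 = 84; 84−1 = 83
i=1: 83 = 3^(3 + 1) + 2 (b=3); 3→4: 4^(4 + 1) + 2 = 1026; 1026−1 = 1025
i=2: 1025 = 4^(4 + 1) + 1 (b=4); 4→5: 5^(5 + 1) + 1 = 15626; 15626−1 = 15625
i=3: 15625 = 5^(5 + 1) (b=5); 5→6: 6^(6 + 1) = 279936; 279936−1 = 279935
i=4: 279935 = 5·6^6 + 5·6^5 + 5·6^4 + 5·6^3 + 5·6^2 + 5·6 + 5 (b=6); 6→7: 5·7^7 + 5·7^5 + 5·7^4 + 5·7^3 + 5·7^2 + 5·7 + 5 = 4215755; 4215755−1 = 4215754
i=5: 4215754 = 5·7^7 + 5·7^5 + 5·7^4 + 5·7^3 + 5·7^2 + 5·7 + 4 (b=7); 7→8: 5·8^8 + 5·8^5 + 5·8^4 + 5·8^3 + 5·8^2 + 5·8 + 4 = 84073324; 84073324−1 = 84073323
i=6: 84073323 = 5·8^8 + 5·8^5 + 5·8^4 + 5·8^3 + 5·8^2 + 5·8 + 3 (b=8); 8→9: 5·9^9 + 5·9^5 + 5·9^4 + 5·9^3 + 5·9^2 + 5·9 + 3 = 1937434593; 1937434593−1 = 1937434592
i=7: 1937434592 = 5·9^9 + 5·9^5 + 5·9^4 + 5·9^3 + 5·9^2 + 5·9 + 2 (b=9); 9→10: 5·10^10 + 5·10^5 + 5·10^4 + 5·10^3 + 5·10^2 + 5·10 + 2 = 50000555552; 50000555552−1 = 50000555551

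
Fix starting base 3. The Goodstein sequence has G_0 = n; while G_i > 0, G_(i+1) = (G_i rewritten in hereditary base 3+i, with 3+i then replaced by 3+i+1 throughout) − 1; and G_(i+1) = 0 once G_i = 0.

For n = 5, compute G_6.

2

i=0: 5 = 3 + 2 (b=3); 3→4: 4 + 2 = 6; 6−1 = 5
i=1: 5 = 4 + 1 (b=4); 4→5: 5 + 1 = 6; 6−1 = 5
i=2: 5 = 5 (b=5); 5→6: 6 = 6; 6−1 = 5
i=3: 5 = 5 (b=6); 6→7: 5 = 5; 5−1 = 4
i=4: 4 = 4 (b=7); 7→8: 4 = 4; 4−1 = 3
i=5: 3 = 3 (b=8); 8→9: 3 = 3; 3−1 = 2
i=6: 2 = 2 (b=9); 9→10: 2 = 2; 2−1 = 1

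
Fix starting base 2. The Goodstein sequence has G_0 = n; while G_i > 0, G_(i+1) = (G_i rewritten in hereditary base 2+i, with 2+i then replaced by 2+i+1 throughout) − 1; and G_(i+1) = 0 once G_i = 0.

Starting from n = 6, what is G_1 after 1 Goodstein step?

6 —HB2→ 2^2 + 2 —bump→ 3^3 + 3 = 30 —(−1)→ 29
29 —HB3→ 3^3 + 2 —bump→ 4^4 + 2 = 258 —(−1)→ 257

29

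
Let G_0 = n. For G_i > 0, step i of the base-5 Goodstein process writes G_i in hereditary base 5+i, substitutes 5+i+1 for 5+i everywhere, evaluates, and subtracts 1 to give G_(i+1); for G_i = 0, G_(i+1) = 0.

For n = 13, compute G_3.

16

G_0 = 13. HB_5(13) = 2·5 + 3. Bump = 15. G_1 = 14.
G_1 = 14. HB_6(14) = 2·6 + 2. Bump = 16. G_2 = 15.
G_2 = 15. HB_7(15) = 2·7 + 1. Bump = 17. G_3 = 16.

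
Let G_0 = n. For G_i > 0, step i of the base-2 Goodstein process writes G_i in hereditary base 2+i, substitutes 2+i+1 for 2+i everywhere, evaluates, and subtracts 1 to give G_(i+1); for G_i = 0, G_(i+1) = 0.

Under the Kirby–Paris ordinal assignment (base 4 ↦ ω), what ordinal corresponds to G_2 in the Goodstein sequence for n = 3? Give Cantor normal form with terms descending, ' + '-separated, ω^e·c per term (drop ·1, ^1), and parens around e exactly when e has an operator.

3

step 0: 3 = 2 + 1; sub 3 for 2: 3 + 1; = 4; G_1 = 4−1 = 3
step 1: 3 = 3; sub 4 for 3: 4; = 4; G_2 = 4−1 = 3
step 2: 3 = 3; sub 5 for 4: 3; = 3; G_3 = 3−1 = 2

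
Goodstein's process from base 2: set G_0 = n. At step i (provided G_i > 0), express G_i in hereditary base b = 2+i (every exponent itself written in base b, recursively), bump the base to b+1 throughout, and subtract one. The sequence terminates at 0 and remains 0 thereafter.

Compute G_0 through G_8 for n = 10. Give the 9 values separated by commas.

10, 83, 1025, 15625, 279935, 4215754, 84073323, 1937434592, 50000555551

step 0: 10 = 2^(2 + 1) + 2; sub 3 for 2: 3^(3 + 1) + 3; = 84; G_1 = 84−1 = 83
step 1: 83 = 3^(3 + 1) + 2; sub 4 for 3: 4^(4 + 1) + 2; = 1026; G_2 = 1026−1 = 1025
step 2: 1025 = 4^(4 + 1) + 1; sub 5 for 4: 5^(5 + 1) + 1; = 15626; G_3 = 15626−1 = 15625
step 3: 15625 = 5^(5 + 1); sub 6 for 5: 6^(6 + 1); = 279936; G_4 = 279936−1 = 279935
step 4: 279935 = 5·6^6 + 5·6^5 + 5·6^4 + 5·6^3 + 5·6^2 + 5·6 + 5; sub 7 for 6: 5·7^7 + 5·7^5 + 5·7^4 + 5·7^3 + 5·7^2 + 5·7 + 5; = 4215755; G_5 = 4215755−1 = 4215754
step 5: 4215754 = 5·7^7 + 5·7^5 + 5·7^4 + 5·7^3 + 5·7^2 + 5·7 + 4; sub 8 for 7: 5·8^8 + 5·8^5 + 5·8^4 + 5·8^3 + 5·8^2 + 5·8 + 4; = 84073324; G_6 = 84073324−1 = 84073323
step 6: 84073323 = 5·8^8 + 5·8^5 + 5·8^4 + 5·8^3 + 5·8^2 + 5·8 + 3; sub 9 for 8: 5·9^9 + 5·9^5 + 5·9^4 + 5·9^3 + 5·9^2 + 5·9 + 3; = 1937434593; G_7 = 1937434593−1 = 1937434592
step 7: 1937434592 = 5·9^9 + 5·9^5 + 5·9^4 + 5·9^3 + 5·9^2 + 5·9 + 2; sub 10 for 9: 5·10^10 + 5·10^5 + 5·10^4 + 5·10^3 + 5·10^2 + 5·10 + 2; = 50000555552; G_8 = 50000555552−1 = 50000555551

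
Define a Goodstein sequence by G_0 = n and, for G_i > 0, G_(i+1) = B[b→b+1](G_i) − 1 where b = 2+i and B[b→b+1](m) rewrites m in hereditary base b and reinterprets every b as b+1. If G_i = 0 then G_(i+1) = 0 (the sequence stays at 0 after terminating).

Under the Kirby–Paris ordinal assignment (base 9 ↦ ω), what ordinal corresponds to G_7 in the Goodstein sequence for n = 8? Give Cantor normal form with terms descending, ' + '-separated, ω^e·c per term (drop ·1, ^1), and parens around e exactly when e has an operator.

ω^ω·2 + ω^2·2 + ω + 2

i=0: 8 = 2^(2 + 1) (b=2); 2→3: 3^(3 + 1) = 81; 81−1 = 80
i=1: 80 = 2·3^3 + 2·3^2 + 2·3 + 2 (b=3); 3→4: 2·4^4 + 2·4^2 + 2·4 + 2 = 554; 554−1 = 553
i=2: 553 = 2·4^4 + 2·4^2 + 2·4 + 1 (b=4); 4→5: 2·5^5 + 2·5^2 + 2·5 + 1 = 6311; 6311−1 = 6310
i=3: 6310 = 2·5^5 + 2·5^2 + 2·5 (b=5); 5→6: 2·6^6 + 2·6^2 + 2·6 = 93396; 93396−1 = 93395
i=4: 93395 = 2·6^6 + 2·6^2 + 6 + 5 (b=6); 6→7: 2·7^7 + 2·7^2 + 7 + 5 = 1647196; 1647196−1 = 1647195
i=5: 1647195 = 2·7^7 + 2·7^2 + 7 + 4 (b=7); 7→8: 2·8^8 + 2·8^2 + 8 + 4 = 33554572; 33554572−1 = 33554571
i=6: 33554571 = 2·8^8 + 2·8^2 + 8 + 3 (b=8); 8→9: 2·9^9 + 2·9^2 + 9 + 3 = 774841152; 774841152−1 = 774841151
i=7: 774841151 = 2·9^9 + 2·9^2 + 9 + 2 (b=9); 9→10: 2·10^10 + 2·10^2 + 10 + 2 = 20000000212; 20000000212−1 = 20000000211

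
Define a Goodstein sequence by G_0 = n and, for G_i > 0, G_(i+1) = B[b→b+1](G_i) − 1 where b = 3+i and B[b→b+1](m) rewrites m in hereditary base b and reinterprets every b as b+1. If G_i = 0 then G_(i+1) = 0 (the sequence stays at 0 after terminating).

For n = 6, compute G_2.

7

6 —HB3→ 2·3 —bump→ 2·4 = 8 —(−1)→ 7
7 —HB4→ 4 + 3 —bump→ 5 + 3 = 8 —(−1)→ 7
7 —HB5→ 5 + 2 —bump→ 6 + 2 = 8 —(−1)→ 7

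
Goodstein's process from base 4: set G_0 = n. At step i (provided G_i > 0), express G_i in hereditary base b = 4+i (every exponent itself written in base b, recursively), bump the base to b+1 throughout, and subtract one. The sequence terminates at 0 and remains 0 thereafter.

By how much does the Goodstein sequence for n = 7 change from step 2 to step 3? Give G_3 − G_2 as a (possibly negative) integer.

base 4: 7 = 4 + 3; at 5: 5 + 3 = 8; next = 7
base 5: 7 = 5 + 2; at 6: 6 + 2 = 8; next = 7
base 6: 7 = 6 + 1; at 7: 7 + 1 = 8; next = 7

0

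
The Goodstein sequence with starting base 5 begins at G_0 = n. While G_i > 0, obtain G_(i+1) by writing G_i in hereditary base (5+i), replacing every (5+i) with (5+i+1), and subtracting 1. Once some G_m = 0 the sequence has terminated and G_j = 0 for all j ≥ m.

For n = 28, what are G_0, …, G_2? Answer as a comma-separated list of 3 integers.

28, 38, 50

G_0=28  [base 5] 5^2 + 3  →[5↦6]→  6^2 + 3 = 39  −1 ⇒ G_1=38
G_1=38  [base 6] 6^2 + 2  →[6↦7]→  7^2 + 2 = 51  −1 ⇒ G_2=50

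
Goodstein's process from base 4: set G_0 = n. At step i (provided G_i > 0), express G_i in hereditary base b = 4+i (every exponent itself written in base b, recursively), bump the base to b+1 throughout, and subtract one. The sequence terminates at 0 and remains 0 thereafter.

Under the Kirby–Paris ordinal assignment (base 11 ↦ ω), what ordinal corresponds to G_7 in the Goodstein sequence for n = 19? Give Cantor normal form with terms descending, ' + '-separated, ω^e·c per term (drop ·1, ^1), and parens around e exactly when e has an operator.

(0) 19|_4 = 4^2 + 3 ↦ 5^2 + 3|_5 = 28 ⇒ 27
(1) 27|_5 = 5^2 + 2 ↦ 6^2 + 2|_6 = 38 ⇒ 37
(2) 37|_6 = 6^2 + 1 ↦ 7^2 + 1|_7 = 50 ⇒ 49
(3) 49|_7 = 7^2 ↦ 8^2|_8 = 64 ⇒ 63
(4) 63|_8 = 7·8 + 7 ↦ 7·9 + 7|_9 = 70 ⇒ 69
(5) 69|_9 = 7·9 + 6 ↦ 7·10 + 6|_10 = 76 ⇒ 75
(6) 75|_10 = 7·10 + 5 ↦ 7·11 + 5|_11 = 82 ⇒ 81
(7) 81|_11 = 7·11 + 4 ↦ 7·12 + 4|_12 = 88 ⇒ 87

ω·7 + 4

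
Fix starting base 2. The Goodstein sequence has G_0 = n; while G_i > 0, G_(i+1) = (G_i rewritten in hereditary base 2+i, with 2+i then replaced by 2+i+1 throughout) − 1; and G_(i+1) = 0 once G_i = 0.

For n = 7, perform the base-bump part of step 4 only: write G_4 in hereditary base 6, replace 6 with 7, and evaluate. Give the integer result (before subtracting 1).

823544

7 —HB2→ 2^2 + 2 + 1 —bump→ 3^3 + 3 + 1 = 31 —(−1)→ 30
30 —HB3→ 3^3 + 3 —bump→ 4^4 + 4 = 260 —(−1)→ 259
259 —HB4→ 4^4 + 3 —bump→ 5^5 + 3 = 3128 —(−1)→ 3127
3127 —HB5→ 5^5 + 2 —bump→ 6^6 + 2 = 46658 —(−1)→ 46657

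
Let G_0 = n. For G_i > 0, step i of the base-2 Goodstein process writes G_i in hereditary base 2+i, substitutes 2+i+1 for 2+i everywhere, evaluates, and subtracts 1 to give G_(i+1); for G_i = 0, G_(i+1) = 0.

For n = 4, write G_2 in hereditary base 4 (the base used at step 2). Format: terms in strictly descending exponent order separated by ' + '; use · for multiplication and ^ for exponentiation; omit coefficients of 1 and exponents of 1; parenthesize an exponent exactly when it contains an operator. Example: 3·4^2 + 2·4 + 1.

2·4^2 + 2·4 + 1

[0] 4 ≡ 2^2 (base 2). Lift 3: 27. −1: 26.
[1] 26 ≡ 2·3^2 + 2·3 + 2 (base 3). Lift 4: 42. −1: 41.
[2] 41 ≡ 2·4^2 + 2·4 + 1 (base 4). Lift 5: 61. −1: 60.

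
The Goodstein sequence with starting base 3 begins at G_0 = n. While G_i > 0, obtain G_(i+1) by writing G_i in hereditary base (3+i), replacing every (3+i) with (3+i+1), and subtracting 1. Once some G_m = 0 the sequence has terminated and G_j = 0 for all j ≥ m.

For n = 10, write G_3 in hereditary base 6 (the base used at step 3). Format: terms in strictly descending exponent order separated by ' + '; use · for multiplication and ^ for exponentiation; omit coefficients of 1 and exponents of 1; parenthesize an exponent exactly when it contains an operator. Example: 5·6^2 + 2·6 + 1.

10 —HB3→ 3^2 + 1 —bump→ 4^2 + 1 = 17 —(−1)→ 16
16 —HB4→ 4^2 —bump→ 5^2 = 25 —(−1)→ 24
24 —HB5→ 4·5 + 4 —bump→ 4·6 + 4 = 28 —(−1)→ 27

4·6 + 3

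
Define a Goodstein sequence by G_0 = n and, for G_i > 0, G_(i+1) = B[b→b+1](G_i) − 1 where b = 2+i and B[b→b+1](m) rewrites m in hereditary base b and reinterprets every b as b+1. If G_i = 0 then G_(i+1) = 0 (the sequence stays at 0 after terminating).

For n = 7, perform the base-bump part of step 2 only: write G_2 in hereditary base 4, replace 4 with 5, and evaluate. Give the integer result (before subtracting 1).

3128

7 —HB2→ 2^2 + 2 + 1 —bump→ 3^3 + 3 + 1 = 31 —(−1)→ 30
30 —HB3→ 3^3 + 3 —bump→ 4^4 + 4 = 260 —(−1)→ 259
259 —HB4→ 4^4 + 3 —bump→ 5^5 + 3 = 3128 —(−1)→ 3127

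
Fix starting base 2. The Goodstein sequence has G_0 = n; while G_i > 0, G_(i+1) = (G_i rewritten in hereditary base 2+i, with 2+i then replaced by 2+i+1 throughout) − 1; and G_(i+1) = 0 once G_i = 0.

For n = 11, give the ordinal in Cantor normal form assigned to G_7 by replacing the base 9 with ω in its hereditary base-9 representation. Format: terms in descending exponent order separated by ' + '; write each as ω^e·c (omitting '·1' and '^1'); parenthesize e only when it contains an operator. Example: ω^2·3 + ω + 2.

ω^ω·7 + ω^7·7 + ω^6·7 + ω^5·7 + ω^4·7 + ω^3·7 + ω^2·7 + ω·7 + 6

base 2: 11 = 2^(2 + 1) + 2 + 1; at 3: 3^(3 + 1) + 3 + 1 = 85; next = 84
base 3: 84 = 3^(3 + 1) + 3; at 4: 4^(4 + 1) + 4 = 1028; next = 1027
base 4: 1027 = 4^(4 + 1) + 3; at 5: 5^(5 + 1) + 3 = 15628; next = 15627
base 5: 15627 = 5^(5 + 1) + 2; at 6: 6^(6 + 1) + 2 = 279938; next = 279937
base 6: 279937 = 6^(6 + 1) + 1; at 7: 7^(7 + 1) + 1 = 5764802; next = 5764801
base 7: 5764801 = 7^(7 + 1); at 8: 8^(8 + 1) = 134217728; next = 134217727
base 8: 134217727 = 7·8^8 + 7·8^7 + 7·8^6 + 7·8^5 + 7·8^4 + 7·8^3 + 7·8^2 + 7·8 + 7; at 9: 7·9^9 + 7·9^7 + 7·9^6 + 7·9^5 + 7·9^4 + 7·9^3 + 7·9^2 + 7·9 + 7 = 2749609303; next = 2749609302
base 9: 2749609302 = 7·9^9 + 7·9^7 + 7·9^6 + 7·9^5 + 7·9^4 + 7·9^3 + 7·9^2 + 7·9 + 6; at 10: 7·10^10 + 7·10^7 + 7·10^6 + 7·10^5 + 7·10^4 + 7·10^3 + 7·10^2 + 7·10 + 6 = 70077777776; next = 70077777775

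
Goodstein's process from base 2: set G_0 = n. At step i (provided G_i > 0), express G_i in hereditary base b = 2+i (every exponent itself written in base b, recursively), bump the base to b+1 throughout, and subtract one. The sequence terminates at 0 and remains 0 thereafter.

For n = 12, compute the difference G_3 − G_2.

G_0=12  [base 2] 2^(2 + 1) + 2^2  →[2↦3]→  3^(3 + 1) + 3^3 = 108  −1 ⇒ G_1=107
G_1=107  [base 3] 3^(3 + 1) + 2·3^2 + 2·3 + 2  →[3↦4]→  4^(4 + 1) + 2·4^2 + 2·4 + 2 = 1066  −1 ⇒ G_2=1065
G_2=1065  [base 4] 4^(4 + 1) + 2·4^2 + 2·4 + 1  →[4↦5]→  5^(5 + 1) + 2·5^2 + 2·5 + 1 = 15686  −1 ⇒ G_3=15685

14620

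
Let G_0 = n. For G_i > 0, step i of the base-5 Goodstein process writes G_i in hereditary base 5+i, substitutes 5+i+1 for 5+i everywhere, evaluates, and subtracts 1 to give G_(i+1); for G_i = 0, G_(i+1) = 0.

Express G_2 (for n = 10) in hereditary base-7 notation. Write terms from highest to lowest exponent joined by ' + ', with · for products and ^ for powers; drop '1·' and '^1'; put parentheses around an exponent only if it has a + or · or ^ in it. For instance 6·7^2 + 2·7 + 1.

7 + 4

i=0: 10 = 2·5 (b=5); 5→6: 2·6 = 12; 12−1 = 11
i=1: 11 = 6 + 5 (b=6); 6→7: 7 + 5 = 12; 12−1 = 11
i=2: 11 = 7 + 4 (b=7); 7→8: 8 + 4 = 12; 12−1 = 11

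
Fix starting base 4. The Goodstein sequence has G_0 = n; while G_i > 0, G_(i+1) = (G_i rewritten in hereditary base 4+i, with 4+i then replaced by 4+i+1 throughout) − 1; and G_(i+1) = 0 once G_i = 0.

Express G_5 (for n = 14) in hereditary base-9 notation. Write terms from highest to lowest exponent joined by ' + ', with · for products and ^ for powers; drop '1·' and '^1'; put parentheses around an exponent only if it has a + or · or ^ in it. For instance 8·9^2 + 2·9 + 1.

G_0 = 14. HB_4(14) = 3·4 + 2. Bump = 17. G_1 = 16.
G_1 = 16. HB_5(16) = 3·5 + 1. Bump = 19. G_2 = 18.
G_2 = 18. HB_6(18) = 3·6. Bump = 21. G_3 = 20.
G_3 = 20. HB_7(20) = 2·7 + 6. Bump = 22. G_4 = 21.
G_4 = 21. HB_8(21) = 2·8 + 5. Bump = 23. G_5 = 22.
G_5 = 22. HB_9(22) = 2·9 + 4. Bump = 24. G_6 = 23.

2·9 + 4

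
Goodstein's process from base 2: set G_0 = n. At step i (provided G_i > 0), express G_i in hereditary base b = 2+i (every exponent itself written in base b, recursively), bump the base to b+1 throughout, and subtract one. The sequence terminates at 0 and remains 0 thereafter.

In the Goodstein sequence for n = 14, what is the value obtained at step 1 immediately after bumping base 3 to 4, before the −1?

14 —HB2→ 2^(2 + 1) + 2^2 + 2 —bump→ 3^(3 + 1) + 3^3 + 3 = 111 —(−1)→ 110
110 —HB3→ 3^(3 + 1) + 3^3 + 2 —bump→ 4^(4 + 1) + 4^4 + 2 = 1282 —(−1)→ 1281

1282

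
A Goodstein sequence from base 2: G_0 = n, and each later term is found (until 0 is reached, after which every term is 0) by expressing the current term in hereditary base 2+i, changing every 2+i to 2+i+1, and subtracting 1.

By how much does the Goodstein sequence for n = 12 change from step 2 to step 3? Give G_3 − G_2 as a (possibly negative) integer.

14620

(0) 12|_2 = 2^(2 + 1) + 2^2 ↦ 3^(3 + 1) + 3^3|_3 = 108 ⇒ 107
(1) 107|_3 = 3^(3 + 1) + 2·3^2 + 2·3 + 2 ↦ 4^(4 + 1) + 2·4^2 + 2·4 + 2|_4 = 1066 ⇒ 1065
(2) 1065|_4 = 4^(4 + 1) + 2·4^2 + 2·4 + 1 ↦ 5^(5 + 1) + 2·5^2 + 2·5 + 1|_5 = 15686 ⇒ 15685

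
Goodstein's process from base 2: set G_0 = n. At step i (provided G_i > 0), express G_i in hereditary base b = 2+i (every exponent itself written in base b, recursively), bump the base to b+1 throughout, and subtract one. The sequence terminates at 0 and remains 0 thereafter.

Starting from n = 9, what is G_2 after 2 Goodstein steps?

1023

9 —HB2→ 2^(2 + 1) + 1 —bump→ 3^(3 + 1) + 1 = 82 —(−1)→ 81
81 —HB3→ 3^(3 + 1) —bump→ 4^(4 + 1) = 1024 —(−1)→ 1023
1023 —HB4→ 3·4^4 + 3·4^3 + 3·4^2 + 3·4 + 3 —bump→ 3·5^5 + 3·5^3 + 3·5^2 + 3·5 + 3 = 9843 —(−1)→ 9842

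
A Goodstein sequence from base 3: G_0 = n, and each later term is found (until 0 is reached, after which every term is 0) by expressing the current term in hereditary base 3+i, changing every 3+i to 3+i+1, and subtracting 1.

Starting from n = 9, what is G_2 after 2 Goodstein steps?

17

G_0 = 9. HB_3(9) = 3^2. Bump = 16. G_1 = 15.
G_1 = 15. HB_4(15) = 3·4 + 3. Bump = 18. G_2 = 17.
G_2 = 17. HB_5(17) = 3·5 + 2. Bump = 20. G_3 = 19.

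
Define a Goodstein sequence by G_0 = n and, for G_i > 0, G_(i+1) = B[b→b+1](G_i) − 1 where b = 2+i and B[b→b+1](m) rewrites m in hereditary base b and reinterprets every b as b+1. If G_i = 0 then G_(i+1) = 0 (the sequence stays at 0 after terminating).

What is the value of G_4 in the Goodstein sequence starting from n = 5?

base 2: 5 = 2^2 + 1; at 3: 3^3 + 1 = 28; next = 27
base 3: 27 = 3^3; at 4: 4^4 = 256; next = 255
base 4: 255 = 3·4^3 + 3·4^2 + 3·4 + 3; at 5: 3·5^3 + 3·5^2 + 3·5 + 3 = 468; next = 467
base 5: 467 = 3·5^3 + 3·5^2 + 3·5 + 2; at 6: 3·6^3 + 3·6^2 + 3·6 + 2 = 776; next = 775
base 6: 775 = 3·6^3 + 3·6^2 + 3·6 + 1; at 7: 3·7^3 + 3·7^2 + 3·7 + 1 = 1198; next = 1197

775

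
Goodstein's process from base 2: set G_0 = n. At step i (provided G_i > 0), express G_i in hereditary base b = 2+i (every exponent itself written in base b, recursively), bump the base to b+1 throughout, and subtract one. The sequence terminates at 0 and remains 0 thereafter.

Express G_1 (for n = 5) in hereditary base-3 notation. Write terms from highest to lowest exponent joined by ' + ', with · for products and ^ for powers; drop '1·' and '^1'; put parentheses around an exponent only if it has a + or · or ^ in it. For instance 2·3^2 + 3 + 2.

base 2: 5 = 2^2 + 1; at 3: 3^3 + 1 = 28; next = 27
base 3: 27 = 3^3; at 4: 4^4 = 256; next = 255

3^3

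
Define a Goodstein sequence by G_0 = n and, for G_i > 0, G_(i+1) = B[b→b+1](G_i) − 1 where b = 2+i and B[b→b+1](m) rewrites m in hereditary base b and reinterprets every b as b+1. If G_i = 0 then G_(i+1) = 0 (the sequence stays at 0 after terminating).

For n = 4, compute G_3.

60

step 0: 4 = 2^2; sub 3 for 2: 3^3; = 27; G_1 = 27−1 = 26
step 1: 26 = 2·3^2 + 2·3 + 2; sub 4 for 3: 2·4^2 + 2·4 + 2; = 42; G_2 = 42−1 = 41
step 2: 41 = 2·4^2 + 2·4 + 1; sub 5 for 4: 2·5^2 + 2·5 + 1; = 61; G_3 = 61−1 = 60
step 3: 60 = 2·5^2 + 2·5; sub 6 for 5: 2·6^2 + 2·6; = 84; G_4 = 84−1 = 83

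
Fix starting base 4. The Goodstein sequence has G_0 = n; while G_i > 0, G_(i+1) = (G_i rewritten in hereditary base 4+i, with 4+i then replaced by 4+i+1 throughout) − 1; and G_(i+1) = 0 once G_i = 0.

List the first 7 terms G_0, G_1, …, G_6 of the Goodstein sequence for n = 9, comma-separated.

9, 10, 11, 11, 11, 11, 11

[0] 9 ≡ 2·4 + 1 (base 4). Lift 5: 11. −1: 10.
[1] 10 ≡ 2·5 (base 5). Lift 6: 12. −1: 11.
[2] 11 ≡ 6 + 5 (base 6). Lift 7: 12. −1: 11.
[3] 11 ≡ 7 + 4 (base 7). Lift 8: 12. −1: 11.
[4] 11 ≡ 8 + 3 (base 8). Lift 9: 12. −1: 11.
[5] 11 ≡ 9 + 2 (base 9). Lift 10: 12. −1: 11.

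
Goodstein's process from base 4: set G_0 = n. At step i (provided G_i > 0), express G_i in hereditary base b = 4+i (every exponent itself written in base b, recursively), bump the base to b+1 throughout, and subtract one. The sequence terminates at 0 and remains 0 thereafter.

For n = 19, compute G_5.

19 —HB4→ 4^2 + 3 —bump→ 5^2 + 3 = 28 —(−1)→ 27
27 —HB5→ 5^2 + 2 —bump→ 6^2 + 2 = 38 —(−1)→ 37
37 —HB6→ 6^2 + 1 —bump→ 7^2 + 1 = 50 —(−1)→ 49
49 —HB7→ 7^2 —bump→ 8^2 = 64 —(−1)→ 63
63 —HB8→ 7·8 + 7 —bump→ 7·9 + 7 = 70 —(−1)→ 69
69 —HB9→ 7·9 + 6 —bump→ 7·10 + 6 = 76 —(−1)→ 75

69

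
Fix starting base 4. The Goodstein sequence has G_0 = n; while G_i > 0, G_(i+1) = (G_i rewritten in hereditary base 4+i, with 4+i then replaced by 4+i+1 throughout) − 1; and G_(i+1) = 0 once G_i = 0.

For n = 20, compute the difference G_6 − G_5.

18

[0] 20 ≡ 4^2 + 4 (base 4). Lift 5: 30. −1: 29.
[1] 29 ≡ 5^2 + 4 (base 5). Lift 6: 40. −1: 39.
[2] 39 ≡ 6^2 + 3 (base 6). Lift 7: 52. −1: 51.
[3] 51 ≡ 7^2 + 2 (base 7). Lift 8: 66. −1: 65.
[4] 65 ≡ 8^2 + 1 (base 8). Lift 9: 82. −1: 81.
[5] 81 ≡ 9^2 (base 9). Lift 10: 100. −1: 99.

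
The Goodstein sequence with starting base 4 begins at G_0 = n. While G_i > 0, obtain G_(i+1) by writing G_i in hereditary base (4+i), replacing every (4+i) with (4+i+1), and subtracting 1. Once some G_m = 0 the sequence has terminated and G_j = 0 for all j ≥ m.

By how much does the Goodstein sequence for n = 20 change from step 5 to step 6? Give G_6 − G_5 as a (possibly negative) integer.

18

base 4: 20 = 4^2 + 4; at 5: 5^2 + 5 = 30; next = 29
base 5: 29 = 5^2 + 4; at 6: 6^2 + 4 = 40; next = 39
base 6: 39 = 6^2 + 3; at 7: 7^2 + 3 = 52; next = 51
base 7: 51 = 7^2 + 2; at 8: 8^2 + 2 = 66; next = 65
base 8: 65 = 8^2 + 1; at 9: 9^2 + 1 = 82; next = 81
base 9: 81 = 9^2; at 10: 10^2 = 100; next = 99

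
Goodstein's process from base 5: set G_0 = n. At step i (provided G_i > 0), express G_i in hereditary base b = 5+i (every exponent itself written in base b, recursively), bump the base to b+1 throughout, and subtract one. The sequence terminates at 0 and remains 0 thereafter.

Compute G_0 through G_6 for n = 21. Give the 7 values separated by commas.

21, 24, 27, 29, 31, 33, 35

base 5: 21 = 4·5 + 1; at 6: 4·6 + 1 = 25; next = 24
base 6: 24 = 4·6; at 7: 4·7 = 28; next = 27
base 7: 27 = 3·7 + 6; at 8: 3·8 + 6 = 30; next = 29
base 8: 29 = 3·8 + 5; at 9: 3·9 + 5 = 32; next = 31
base 9: 31 = 3·9 + 4; at 10: 3·10 + 4 = 34; next = 33
base 10: 33 = 3·10 + 3; at 11: 3·11 + 3 = 36; next = 35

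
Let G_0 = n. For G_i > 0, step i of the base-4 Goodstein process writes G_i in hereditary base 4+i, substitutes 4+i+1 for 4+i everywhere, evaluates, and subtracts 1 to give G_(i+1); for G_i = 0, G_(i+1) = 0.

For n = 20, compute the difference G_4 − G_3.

14

base 4: 20 = 4^2 + 4; at 5: 5^2 + 5 = 30; next = 29
base 5: 29 = 5^2 + 4; at 6: 6^2 + 4 = 40; next = 39
base 6: 39 = 6^2 + 3; at 7: 7^2 + 3 = 52; next = 51
base 7: 51 = 7^2 + 2; at 8: 8^2 + 2 = 66; next = 65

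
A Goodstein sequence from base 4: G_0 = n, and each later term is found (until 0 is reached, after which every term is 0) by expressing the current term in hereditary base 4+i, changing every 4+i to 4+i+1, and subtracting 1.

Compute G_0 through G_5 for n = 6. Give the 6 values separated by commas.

6, 6, 6, 6, 5, 4

G_0=6  [base 4] 4 + 2  →[4↦5]→  5 + 2 = 7  −1 ⇒ G_1=6
G_1=6  [base 5] 5 + 1  →[5↦6]→  6 + 1 = 7  −1 ⇒ G_2=6
G_2=6  [base 6] 6  →[6↦7]→  7 = 7  −1 ⇒ G_3=6
G_3=6  [base 7] 6  →[7↦8]→  6 = 6  −1 ⇒ G_4=5
G_4=5  [base 8] 5  →[8↦9]→  5 = 5  −1 ⇒ G_5=4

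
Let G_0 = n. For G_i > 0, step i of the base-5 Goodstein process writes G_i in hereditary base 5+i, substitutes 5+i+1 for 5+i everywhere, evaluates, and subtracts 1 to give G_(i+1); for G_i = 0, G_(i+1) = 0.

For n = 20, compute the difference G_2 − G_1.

2

base 5: 20 = 4·5; at 6: 4·6 = 24; next = 23
base 6: 23 = 3·6 + 5; at 7: 3·7 + 5 = 26; next = 25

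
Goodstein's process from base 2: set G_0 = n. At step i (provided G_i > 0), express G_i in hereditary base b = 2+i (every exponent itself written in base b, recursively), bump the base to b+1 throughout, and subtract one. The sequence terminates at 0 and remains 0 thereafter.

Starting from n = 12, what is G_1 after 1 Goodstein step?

107

[0] 12 ≡ 2^(2 + 1) + 2^2 (base 2). Lift 3: 108. −1: 107.
[1] 107 ≡ 3^(3 + 1) + 2·3^2 + 2·3 + 2 (base 3). Lift 4: 1066. −1: 1065.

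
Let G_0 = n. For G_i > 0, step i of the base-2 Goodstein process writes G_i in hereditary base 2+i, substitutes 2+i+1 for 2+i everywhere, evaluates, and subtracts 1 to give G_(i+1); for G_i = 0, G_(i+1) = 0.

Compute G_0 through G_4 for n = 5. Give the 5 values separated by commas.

5, 27, 255, 467, 775

step 0: 5 = 2^2 + 1; sub 3 for 2: 3^3 + 1; = 28; G_1 = 28−1 = 27
step 1: 27 = 3^3; sub 4 for 3: 4^4; = 256; G_2 = 256−1 = 255
step 2: 255 = 3·4^3 + 3·4^2 + 3·4 + 3; sub 5 for 4: 3·5^3 + 3·5^2 + 3·5 + 3; = 468; G_3 = 468−1 = 467
step 3: 467 = 3·5^3 + 3·5^2 + 3·5 + 2; sub 6 for 5: 3·6^3 + 3·6^2 + 3·6 + 2; = 776; G_4 = 776−1 = 775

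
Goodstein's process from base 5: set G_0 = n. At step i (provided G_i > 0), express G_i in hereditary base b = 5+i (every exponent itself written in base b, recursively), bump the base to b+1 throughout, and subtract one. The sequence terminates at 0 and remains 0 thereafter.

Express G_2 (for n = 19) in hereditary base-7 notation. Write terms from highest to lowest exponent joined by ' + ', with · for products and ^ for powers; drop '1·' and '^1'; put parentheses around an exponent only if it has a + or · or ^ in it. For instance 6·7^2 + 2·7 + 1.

3·7 + 2

[0] 19 ≡ 3·5 + 4 (base 5). Lift 6: 22. −1: 21.
[1] 21 ≡ 3·6 + 3 (base 6). Lift 7: 24. −1: 23.
[2] 23 ≡ 3·7 + 2 (base 7). Lift 8: 26. −1: 25.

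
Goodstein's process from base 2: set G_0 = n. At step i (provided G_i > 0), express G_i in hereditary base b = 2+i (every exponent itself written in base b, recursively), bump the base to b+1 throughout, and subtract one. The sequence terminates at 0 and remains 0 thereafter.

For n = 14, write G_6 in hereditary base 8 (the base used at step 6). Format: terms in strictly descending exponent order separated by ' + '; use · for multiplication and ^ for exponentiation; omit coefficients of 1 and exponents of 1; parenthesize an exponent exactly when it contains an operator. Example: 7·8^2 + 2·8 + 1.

i=0: 14 = 2^(2 + 1) + 2^2 + 2 (b=2); 2→3: 3^(3 + 1) + 3^3 + 3 = 111; 111−1 = 110
i=1: 110 = 3^(3 + 1) + 3^3 + 2 (b=3); 3→4: 4^(4 + 1) + 4^4 + 2 = 1282; 1282−1 = 1281
i=2: 1281 = 4^(4 + 1) + 4^4 + 1 (b=4); 4→5: 5^(5 + 1) + 5^5 + 1 = 18751; 18751−1 = 18750
i=3: 18750 = 5^(5 + 1) + 5^5 (b=5); 5→6: 6^(6 + 1) + 6^6 = 326592; 326592−1 = 326591
i=4: 326591 = 6^(6 + 1) + 5·6^5 + 5·6^4 + 5·6^3 + 5·6^2 + 5·6 + 5 (b=6); 6→7: 7^(7 + 1) + 5·7^5 + 5·7^4 + 5·7^3 + 5·7^2 + 5·7 + 5 = 5862841; 5862841−1 = 5862840
i=5: 5862840 = 7^(7 + 1) + 5·7^5 + 5·7^4 + 5·7^3 + 5·7^2 + 5·7 + 4 (b=7); 7→8: 8^(8 + 1) + 5·8^5 + 5·8^4 + 5·8^3 + 5·8^2 + 5·8 + 4 = 134404972; 134404972−1 = 134404971

8^(8 + 1) + 5·8^5 + 5·8^4 + 5·8^3 + 5·8^2 + 5·8 + 3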